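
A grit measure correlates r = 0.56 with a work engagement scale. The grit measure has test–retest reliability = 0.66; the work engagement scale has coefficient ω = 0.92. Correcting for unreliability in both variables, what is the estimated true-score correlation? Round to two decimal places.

0.72

r_true = r_obs / √(r_xx · r_yy) = 0.56 / √(0.66 × 0.92) = 0.56 / √0.6072 = 0.56 / 0.7792 ≈ 0.72.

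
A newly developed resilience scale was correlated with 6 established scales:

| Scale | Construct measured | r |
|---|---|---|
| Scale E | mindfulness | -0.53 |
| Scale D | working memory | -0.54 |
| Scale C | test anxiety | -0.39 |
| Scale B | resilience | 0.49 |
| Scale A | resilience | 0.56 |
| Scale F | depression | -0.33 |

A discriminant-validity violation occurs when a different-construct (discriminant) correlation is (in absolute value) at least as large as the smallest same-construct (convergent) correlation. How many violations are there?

Convergent (same construct = resilience): Scale B, Scale A.
Smallest convergent = 0.49. Discriminant |r|: 0.53, 0.54, 0.39, 0.33; count ≥ 0.49 → 2.

2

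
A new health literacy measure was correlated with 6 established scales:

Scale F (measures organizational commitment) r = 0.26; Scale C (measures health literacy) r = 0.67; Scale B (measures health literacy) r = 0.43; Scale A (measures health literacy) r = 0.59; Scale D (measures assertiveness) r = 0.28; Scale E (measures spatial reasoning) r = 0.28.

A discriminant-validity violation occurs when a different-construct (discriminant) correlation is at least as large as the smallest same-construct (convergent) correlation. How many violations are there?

Convergent (same construct = health literacy): Scale C, Scale B, Scale A.
Smallest convergent = 0.43. Discriminant values: 0.26, 0.28, 0.28; count ≥ 0.43 → 0.

0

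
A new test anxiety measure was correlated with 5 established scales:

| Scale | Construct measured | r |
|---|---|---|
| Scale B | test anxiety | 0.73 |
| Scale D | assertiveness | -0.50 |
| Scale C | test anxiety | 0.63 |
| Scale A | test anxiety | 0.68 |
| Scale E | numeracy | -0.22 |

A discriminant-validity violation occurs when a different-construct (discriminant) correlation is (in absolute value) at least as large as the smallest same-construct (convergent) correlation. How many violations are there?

0

Convergent (same construct = test anxiety): Scale B, Scale C, Scale A.
Smallest convergent = 0.63. Discriminant |r|: 0.50, 0.22; count ≥ 0.63 → 0.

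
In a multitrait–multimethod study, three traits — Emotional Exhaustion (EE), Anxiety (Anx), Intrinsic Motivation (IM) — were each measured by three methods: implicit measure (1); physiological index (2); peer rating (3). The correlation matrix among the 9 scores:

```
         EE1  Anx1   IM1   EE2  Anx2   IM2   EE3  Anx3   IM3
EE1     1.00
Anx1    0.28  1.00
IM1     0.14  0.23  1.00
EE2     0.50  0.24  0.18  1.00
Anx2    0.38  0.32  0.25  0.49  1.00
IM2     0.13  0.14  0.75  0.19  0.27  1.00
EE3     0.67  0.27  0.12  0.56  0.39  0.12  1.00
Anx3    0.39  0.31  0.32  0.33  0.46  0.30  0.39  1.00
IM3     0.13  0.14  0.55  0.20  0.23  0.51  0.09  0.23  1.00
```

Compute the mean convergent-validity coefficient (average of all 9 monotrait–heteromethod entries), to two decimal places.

0.51

Convergent values: 0.50, 0.67, 0.56, 0.32, 0.31, 0.46, 0.75, 0.55, 0.51; mean = 4.63/9 = 0.51.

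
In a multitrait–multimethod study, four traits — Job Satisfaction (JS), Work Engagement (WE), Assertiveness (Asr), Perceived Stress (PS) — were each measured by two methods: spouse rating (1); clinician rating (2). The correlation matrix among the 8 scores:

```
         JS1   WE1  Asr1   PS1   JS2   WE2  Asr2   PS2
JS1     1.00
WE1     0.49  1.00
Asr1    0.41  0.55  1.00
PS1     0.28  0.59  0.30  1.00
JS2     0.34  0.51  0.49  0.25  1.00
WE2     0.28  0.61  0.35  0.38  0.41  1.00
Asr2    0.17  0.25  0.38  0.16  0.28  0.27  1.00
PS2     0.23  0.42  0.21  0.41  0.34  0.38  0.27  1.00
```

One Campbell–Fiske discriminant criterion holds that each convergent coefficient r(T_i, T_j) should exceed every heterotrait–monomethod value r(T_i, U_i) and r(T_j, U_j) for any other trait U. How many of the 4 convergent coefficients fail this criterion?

Checking each validity diagonal entry against its comparison values:
JS (methods 1·2): 0.34 vs {0.49, 0.41, 0.41, 0.28, 0.28, 0.34} → fail.
WE (methods 1·2): 0.61 vs {0.49, 0.41, 0.55, 0.27, 0.59, 0.38} → pass.
Asr (methods 1·2): 0.38 vs {0.41, 0.28, 0.55, 0.27, 0.30, 0.27} → fail.
PS (methods 1·2): 0.41 vs {0.28, 0.34, 0.59, 0.38, 0.30, 0.27} → fail.
3 of 4 fail.

3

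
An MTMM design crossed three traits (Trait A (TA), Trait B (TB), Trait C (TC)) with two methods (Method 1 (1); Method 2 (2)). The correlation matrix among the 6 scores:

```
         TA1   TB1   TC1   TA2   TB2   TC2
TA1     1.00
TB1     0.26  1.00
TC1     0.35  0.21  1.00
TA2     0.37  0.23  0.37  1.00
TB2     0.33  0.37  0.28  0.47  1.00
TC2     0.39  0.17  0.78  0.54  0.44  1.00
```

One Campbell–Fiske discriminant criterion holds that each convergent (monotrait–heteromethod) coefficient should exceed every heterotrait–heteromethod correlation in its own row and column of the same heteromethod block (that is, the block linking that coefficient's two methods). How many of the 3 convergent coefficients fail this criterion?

1

Each convergent coefficient versus the relevant comparison correlations:
TA (methods 1·2): 0.37 vs {0.33, 0.23, 0.39, 0.37} → fail.
TB (methods 1·2): 0.37 vs {0.23, 0.33, 0.17, 0.28} → pass.
TC (methods 1·2): 0.78 vs {0.37, 0.39, 0.28, 0.17} → pass.
1 of 3 fail.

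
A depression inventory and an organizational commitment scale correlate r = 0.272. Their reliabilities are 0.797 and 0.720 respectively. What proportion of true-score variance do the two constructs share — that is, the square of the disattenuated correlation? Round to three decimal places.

Disattenuated r = 0.272 / √(0.797 × 0.720) = 0.272 / 0.7575 = 0.3591.
Shared true-score variance = 0.3591² = 0.1290 ≈ 0.129.

0.129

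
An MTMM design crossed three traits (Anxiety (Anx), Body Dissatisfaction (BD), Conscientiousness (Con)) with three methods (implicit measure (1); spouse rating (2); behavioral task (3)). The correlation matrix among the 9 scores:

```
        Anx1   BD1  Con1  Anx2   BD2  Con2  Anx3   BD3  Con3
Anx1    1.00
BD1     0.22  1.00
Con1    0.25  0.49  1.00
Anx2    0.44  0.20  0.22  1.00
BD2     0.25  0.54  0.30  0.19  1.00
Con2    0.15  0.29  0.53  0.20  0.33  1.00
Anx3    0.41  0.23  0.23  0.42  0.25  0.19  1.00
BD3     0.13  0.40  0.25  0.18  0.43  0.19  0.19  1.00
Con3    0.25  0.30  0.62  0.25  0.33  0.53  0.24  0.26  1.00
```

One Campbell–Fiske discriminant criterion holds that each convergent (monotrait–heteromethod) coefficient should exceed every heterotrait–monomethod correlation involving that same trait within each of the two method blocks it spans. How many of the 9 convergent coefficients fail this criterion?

1

Checking each validity diagonal entry against its comparison values:
Anx (methods 1·2): 0.44 vs {0.22, 0.19, 0.25, 0.20} → pass.
Anx (methods 1·3): 0.41 vs {0.22, 0.19, 0.25, 0.24} → pass.
Anx (methods 2·3): 0.42 vs {0.19, 0.19, 0.20, 0.24} → pass.
BD (methods 1·2): 0.54 vs {0.22, 0.19, 0.49, 0.33} → pass.
BD (methods 1·3): 0.40 vs {0.22, 0.19, 0.49, 0.26} → fail.
BD (methods 2·3): 0.43 vs {0.19, 0.19, 0.33, 0.26} → pass.
Con (methods 1·2): 0.53 vs {0.25, 0.20, 0.49, 0.33} → pass.
Con (methods 1·3): 0.62 vs {0.25, 0.24, 0.49, 0.26} → pass.
Con (methods 2·3): 0.53 vs {0.20, 0.24, 0.33, 0.26} → pass.
1 of 9 fail.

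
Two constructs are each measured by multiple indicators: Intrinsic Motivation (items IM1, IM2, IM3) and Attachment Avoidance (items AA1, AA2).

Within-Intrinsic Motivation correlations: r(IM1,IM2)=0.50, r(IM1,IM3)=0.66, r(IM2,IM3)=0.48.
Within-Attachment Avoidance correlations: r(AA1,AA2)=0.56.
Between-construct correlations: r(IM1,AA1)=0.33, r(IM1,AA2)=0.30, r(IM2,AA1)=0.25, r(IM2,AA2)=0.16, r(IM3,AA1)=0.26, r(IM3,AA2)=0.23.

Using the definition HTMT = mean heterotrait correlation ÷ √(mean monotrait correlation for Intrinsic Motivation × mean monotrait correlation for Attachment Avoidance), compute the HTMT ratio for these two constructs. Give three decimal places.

Between-construct mean = 1.53/6 = 0.2550.
Mean within-IM = 1.64/3 = 0.5467; mean within-AA = 0.56/1 = 0.5600.
Geometric mean = √(0.5467 × 0.5600) = 0.5533.
HTMT = 0.2550 / 0.5533 = 0.461.

0.461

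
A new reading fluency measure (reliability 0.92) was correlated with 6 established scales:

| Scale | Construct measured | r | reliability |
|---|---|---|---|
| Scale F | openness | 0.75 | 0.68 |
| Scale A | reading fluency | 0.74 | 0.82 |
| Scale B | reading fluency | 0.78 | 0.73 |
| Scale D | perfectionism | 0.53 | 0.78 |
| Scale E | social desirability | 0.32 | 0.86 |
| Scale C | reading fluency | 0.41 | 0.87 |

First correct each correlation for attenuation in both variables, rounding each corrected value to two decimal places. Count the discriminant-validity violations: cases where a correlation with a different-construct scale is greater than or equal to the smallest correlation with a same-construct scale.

2

Disattenuated r (r / √(r_scale · r_new)):
  Scale F (disc): 0.75 / √(0.68·0.92) = 0.95
  Scale A (conv): 0.74 / √(0.82·0.92) = 0.85
  Scale B (conv): 0.78 / √(0.73·0.92) = 0.95
  Scale D (disc): 0.53 / √(0.78·0.92) = 0.63
  Scale E (disc): 0.32 / √(0.86·0.92) = 0.36
  Scale C (conv): 0.41 / √(0.87·0.92) = 0.46
Smallest convergent = 0.46. Discriminant values: 0.95, 0.63, 0.36; count ≥ 0.46 → 2.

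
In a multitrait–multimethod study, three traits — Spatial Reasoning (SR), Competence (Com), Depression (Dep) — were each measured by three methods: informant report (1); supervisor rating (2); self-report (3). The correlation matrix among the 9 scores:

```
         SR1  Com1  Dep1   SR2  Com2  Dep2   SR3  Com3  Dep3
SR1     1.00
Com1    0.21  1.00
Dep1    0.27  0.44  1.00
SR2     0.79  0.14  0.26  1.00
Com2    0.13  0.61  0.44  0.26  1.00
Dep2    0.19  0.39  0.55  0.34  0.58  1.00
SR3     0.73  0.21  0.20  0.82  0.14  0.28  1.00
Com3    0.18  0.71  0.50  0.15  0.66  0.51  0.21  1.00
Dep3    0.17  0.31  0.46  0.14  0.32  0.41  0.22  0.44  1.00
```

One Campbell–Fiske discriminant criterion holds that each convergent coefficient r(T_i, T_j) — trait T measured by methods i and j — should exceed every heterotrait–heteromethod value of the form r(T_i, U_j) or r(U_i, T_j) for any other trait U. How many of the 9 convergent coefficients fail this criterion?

2

Convergent coefficients and their comparison sets:
SR (methods 1·2): 0.79 vs {0.13, 0.14, 0.19, 0.26} → pass.
SR (methods 1·3): 0.73 vs {0.18, 0.21, 0.17, 0.20} → pass.
SR (methods 2·3): 0.82 vs {0.15, 0.14, 0.14, 0.28} → pass.
Com (methods 1·2): 0.61 vs {0.14, 0.13, 0.39, 0.44} → pass.
Com (methods 1·3): 0.71 vs {0.21, 0.18, 0.31, 0.50} → pass.
Com (methods 2·3): 0.66 vs {0.14, 0.15, 0.32, 0.51} → pass.
Dep (methods 1·2): 0.55 vs {0.26, 0.19, 0.44, 0.39} → pass.
Dep (methods 1·3): 0.46 vs {0.20, 0.17, 0.50, 0.31} → fail.
Dep (methods 2·3): 0.41 vs {0.28, 0.14, 0.51, 0.32} → fail.
2 of 9 fail.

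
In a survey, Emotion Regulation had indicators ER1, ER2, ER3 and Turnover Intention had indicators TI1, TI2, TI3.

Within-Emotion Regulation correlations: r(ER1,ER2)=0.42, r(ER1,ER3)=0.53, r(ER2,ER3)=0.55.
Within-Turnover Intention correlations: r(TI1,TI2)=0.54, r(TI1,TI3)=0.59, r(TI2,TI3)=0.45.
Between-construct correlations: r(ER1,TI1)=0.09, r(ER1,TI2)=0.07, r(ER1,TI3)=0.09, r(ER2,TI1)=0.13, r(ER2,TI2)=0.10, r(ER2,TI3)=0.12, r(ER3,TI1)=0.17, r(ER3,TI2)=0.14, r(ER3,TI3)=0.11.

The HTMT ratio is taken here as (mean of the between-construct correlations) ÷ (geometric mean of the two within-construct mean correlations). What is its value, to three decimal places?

Mean heterotrait r = 1.02/9 = 0.1133.
Mean within-ER = 1.50/3 = 0.5000; mean within-TI = 1.58/3 = 0.5267.
Geometric mean = √(0.5000 × 0.5267) = 0.5132.
HTMT = 0.1133 / 0.5132 = 0.221.

0.221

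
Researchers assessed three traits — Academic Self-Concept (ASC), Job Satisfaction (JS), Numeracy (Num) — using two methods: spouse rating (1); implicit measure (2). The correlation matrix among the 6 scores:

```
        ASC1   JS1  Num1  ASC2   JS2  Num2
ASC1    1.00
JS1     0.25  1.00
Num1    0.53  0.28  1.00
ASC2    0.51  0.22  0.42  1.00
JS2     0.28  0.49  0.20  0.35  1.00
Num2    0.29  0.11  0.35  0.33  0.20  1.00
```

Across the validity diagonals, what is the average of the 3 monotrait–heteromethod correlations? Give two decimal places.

Convergent values: 0.51, 0.49, 0.35; mean = 1.35/3 = 0.45.

0.45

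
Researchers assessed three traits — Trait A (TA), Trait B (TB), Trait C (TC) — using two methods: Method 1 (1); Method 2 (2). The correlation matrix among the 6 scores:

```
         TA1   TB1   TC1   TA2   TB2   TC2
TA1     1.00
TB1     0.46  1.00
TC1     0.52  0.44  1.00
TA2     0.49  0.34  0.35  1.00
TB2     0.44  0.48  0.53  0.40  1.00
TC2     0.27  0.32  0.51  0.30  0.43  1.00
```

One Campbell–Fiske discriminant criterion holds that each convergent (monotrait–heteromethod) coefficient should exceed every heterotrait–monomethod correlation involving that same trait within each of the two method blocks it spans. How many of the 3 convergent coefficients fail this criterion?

2

Checking each validity diagonal entry against its comparison values:
TA (methods 1·2): 0.49 vs {0.46, 0.40, 0.52, 0.30} → fail.
TB (methods 1·2): 0.48 vs {0.46, 0.40, 0.44, 0.43} → pass.
TC (methods 1·2): 0.51 vs {0.52, 0.30, 0.44, 0.43} → fail.
2 of 3 fail.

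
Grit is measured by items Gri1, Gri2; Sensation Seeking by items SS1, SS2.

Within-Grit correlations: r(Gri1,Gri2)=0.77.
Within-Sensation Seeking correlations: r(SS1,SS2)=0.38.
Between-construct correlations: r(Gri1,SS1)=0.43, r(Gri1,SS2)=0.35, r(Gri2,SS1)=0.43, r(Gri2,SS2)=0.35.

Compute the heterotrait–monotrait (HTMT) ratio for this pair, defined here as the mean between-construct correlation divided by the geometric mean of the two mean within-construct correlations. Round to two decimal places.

Between-construct mean = 1.56/4 = 0.3900.
Mean within-Gri = 0.77/1 = 0.7700; mean within-SS = 0.38/1 = 0.3800.
Geometric mean = √(0.7700 × 0.3800) = 0.5409.
HTMT = 0.3900 / 0.5409 = 0.72.

0.72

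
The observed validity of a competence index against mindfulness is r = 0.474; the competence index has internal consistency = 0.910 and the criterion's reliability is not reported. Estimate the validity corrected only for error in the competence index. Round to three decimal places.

Single correction: r_c = r_obs / √r_xx = 0.474 / √0.910 = 0.474 / 0.9539 ≈ 0.497.

0.497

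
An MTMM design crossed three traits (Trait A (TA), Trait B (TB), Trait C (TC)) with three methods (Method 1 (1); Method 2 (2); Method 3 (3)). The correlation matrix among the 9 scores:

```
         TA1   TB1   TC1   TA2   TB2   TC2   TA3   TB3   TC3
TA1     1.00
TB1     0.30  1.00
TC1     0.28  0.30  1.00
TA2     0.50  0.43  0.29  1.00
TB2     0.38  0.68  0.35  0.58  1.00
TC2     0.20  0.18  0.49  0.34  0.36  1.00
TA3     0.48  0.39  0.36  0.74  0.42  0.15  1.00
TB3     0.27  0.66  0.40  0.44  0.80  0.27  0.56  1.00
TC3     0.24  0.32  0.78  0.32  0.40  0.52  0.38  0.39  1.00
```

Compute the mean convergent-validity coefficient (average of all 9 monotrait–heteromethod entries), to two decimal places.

Convergent values: 0.50, 0.48, 0.74, 0.68, 0.66, 0.80, 0.49, 0.78, 0.52; mean = 5.65/9 = 0.63.

0.63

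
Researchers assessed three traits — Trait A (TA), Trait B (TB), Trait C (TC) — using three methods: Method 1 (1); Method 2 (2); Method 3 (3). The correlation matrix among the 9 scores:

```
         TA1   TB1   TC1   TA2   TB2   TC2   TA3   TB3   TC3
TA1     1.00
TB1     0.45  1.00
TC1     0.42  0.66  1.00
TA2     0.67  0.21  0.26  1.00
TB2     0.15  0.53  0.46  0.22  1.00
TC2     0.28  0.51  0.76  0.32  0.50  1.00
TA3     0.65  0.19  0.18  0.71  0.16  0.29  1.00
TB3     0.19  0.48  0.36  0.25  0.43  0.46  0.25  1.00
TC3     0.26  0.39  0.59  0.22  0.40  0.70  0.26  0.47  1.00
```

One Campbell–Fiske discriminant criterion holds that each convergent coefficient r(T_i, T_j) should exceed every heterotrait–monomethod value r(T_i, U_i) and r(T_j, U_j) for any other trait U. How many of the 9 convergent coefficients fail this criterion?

Each convergent coefficient versus the relevant comparison correlations:
TA (methods 1·2): 0.67 vs {0.45, 0.22, 0.42, 0.32} → pass.
TA (methods 1·3): 0.65 vs {0.45, 0.25, 0.42, 0.26} → pass.
TA (methods 2·3): 0.71 vs {0.22, 0.25, 0.32, 0.26} → pass.
TB (methods 1·2): 0.53 vs {0.45, 0.22, 0.66, 0.50} → fail.
TB (methods 1·3): 0.48 vs {0.45, 0.25, 0.66, 0.47} → fail.
TB (methods 2·3): 0.43 vs {0.22, 0.25, 0.50, 0.47} → fail.
TC (methods 1·2): 0.76 vs {0.42, 0.32, 0.66, 0.50} → pass.
TC (methods 1·3): 0.59 vs {0.42, 0.26, 0.66, 0.47} → fail.
TC (methods 2·3): 0.70 vs {0.32, 0.26, 0.50, 0.47} → pass.
4 of 9 fail.

4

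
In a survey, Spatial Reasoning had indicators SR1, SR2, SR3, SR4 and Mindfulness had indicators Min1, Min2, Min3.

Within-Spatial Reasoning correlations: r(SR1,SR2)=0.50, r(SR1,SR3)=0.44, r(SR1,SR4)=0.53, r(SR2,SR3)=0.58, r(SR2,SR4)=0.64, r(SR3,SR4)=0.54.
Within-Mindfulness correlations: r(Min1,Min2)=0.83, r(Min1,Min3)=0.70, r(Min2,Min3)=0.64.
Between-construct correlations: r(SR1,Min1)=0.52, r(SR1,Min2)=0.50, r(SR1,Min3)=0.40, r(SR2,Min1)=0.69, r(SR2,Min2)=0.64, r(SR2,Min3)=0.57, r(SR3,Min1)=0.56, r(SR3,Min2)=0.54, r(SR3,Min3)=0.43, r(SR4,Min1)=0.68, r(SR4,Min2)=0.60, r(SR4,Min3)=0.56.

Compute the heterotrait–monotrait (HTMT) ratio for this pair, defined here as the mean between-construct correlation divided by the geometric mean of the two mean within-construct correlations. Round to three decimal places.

0.893

Mean heterotrait r = 6.69/12 = 0.5575.
Mean within-SR = 3.23/6 = 0.5383; mean within-Min = 2.17/3 = 0.7233.
Geometric mean = √(0.5383 × 0.7233) = 0.6240.
HTMT = 0.5575 / 0.6240 = 0.893.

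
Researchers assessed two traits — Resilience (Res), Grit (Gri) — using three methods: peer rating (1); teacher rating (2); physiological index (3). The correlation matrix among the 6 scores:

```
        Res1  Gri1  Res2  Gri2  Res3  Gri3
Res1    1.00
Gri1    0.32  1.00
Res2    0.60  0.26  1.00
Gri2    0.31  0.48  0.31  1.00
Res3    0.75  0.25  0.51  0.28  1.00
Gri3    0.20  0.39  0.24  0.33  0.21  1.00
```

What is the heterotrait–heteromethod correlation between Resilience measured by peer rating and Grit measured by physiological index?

Different traits and methods: r(Res1, Gri3) = 0.20.

0.20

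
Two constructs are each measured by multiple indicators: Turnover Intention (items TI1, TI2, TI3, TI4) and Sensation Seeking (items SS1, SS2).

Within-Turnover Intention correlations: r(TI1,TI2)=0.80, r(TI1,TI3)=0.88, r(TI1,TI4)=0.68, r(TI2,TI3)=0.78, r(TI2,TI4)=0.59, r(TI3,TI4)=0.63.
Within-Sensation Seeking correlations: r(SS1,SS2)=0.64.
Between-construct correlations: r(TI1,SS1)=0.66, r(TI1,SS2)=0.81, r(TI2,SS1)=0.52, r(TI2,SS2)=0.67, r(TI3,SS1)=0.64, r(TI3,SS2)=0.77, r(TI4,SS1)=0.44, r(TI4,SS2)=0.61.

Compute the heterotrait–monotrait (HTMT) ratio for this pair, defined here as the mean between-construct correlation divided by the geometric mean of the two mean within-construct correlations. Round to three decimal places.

Mean between = 5.12/8 = 0.6400.
Mean within-TI = 4.36/6 = 0.7267; mean within-SS = 0.64/1 = 0.6400.
Geometric mean = √(0.7267 × 0.6400) = 0.6820.
HTMT = 0.6400 / 0.6820 = 0.938.

0.938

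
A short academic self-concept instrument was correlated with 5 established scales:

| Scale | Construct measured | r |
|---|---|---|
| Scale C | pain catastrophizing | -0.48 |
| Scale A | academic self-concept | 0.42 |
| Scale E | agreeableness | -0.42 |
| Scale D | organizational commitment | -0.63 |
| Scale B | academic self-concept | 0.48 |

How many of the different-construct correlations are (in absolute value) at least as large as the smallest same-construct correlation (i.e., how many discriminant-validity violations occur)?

Convergent (same construct = academic self-concept): Scale A, Scale B.
Smallest convergent = 0.42. Discriminant |r|: 0.48, 0.42, 0.63; count ≥ 0.42 → 3.

3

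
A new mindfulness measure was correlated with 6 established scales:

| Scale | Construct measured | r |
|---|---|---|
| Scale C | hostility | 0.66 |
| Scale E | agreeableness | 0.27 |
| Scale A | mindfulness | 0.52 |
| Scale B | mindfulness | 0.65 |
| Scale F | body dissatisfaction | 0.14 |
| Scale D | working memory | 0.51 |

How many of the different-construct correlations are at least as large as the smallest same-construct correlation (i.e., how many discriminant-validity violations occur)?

1

Convergent (same construct = mindfulness): Scale A, Scale B.
Smallest convergent = 0.52. Discriminant values: 0.66, 0.27, 0.14, 0.51; count ≥ 0.52 → 1.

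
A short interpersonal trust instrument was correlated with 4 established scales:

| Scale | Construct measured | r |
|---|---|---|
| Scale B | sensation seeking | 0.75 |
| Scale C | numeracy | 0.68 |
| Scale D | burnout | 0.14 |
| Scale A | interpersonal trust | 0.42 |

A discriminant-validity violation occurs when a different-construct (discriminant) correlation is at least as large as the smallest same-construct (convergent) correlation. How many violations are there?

2

Convergent (same construct = interpersonal trust): Scale A.
Smallest convergent = 0.42. Discriminant values: 0.75, 0.68, 0.14; count ≥ 0.42 → 2.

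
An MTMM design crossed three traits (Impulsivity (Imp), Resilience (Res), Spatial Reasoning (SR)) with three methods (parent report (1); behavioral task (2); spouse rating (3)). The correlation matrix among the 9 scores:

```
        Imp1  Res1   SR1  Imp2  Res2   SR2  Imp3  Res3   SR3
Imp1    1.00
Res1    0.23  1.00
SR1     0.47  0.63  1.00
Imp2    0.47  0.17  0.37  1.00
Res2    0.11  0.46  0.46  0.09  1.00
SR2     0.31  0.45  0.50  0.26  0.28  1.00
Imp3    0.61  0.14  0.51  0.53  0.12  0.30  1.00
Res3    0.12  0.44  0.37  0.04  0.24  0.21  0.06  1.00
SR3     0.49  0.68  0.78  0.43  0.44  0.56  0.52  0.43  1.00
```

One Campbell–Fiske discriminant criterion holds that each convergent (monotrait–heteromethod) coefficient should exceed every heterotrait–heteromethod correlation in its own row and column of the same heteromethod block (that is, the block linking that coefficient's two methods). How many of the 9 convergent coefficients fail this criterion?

Checking each validity diagonal entry against its comparison values:
Imp (methods 1·2): 0.47 vs {0.11, 0.17, 0.31, 0.37} → pass.
Imp (methods 1·3): 0.61 vs {0.12, 0.14, 0.49, 0.51} → pass.
Imp (methods 2·3): 0.53 vs {0.04, 0.12, 0.43, 0.30} → pass.
Res (methods 1·2): 0.46 vs {0.17, 0.11, 0.45, 0.46} → fail.
Res (methods 1·3): 0.44 vs {0.14, 0.12, 0.68, 0.37} → fail.
Res (methods 2·3): 0.24 vs {0.12, 0.04, 0.44, 0.21} → fail.
SR (methods 1·2): 0.50 vs {0.37, 0.31, 0.46, 0.45} → pass.
SR (methods 1·3): 0.78 vs {0.51, 0.49, 0.37, 0.68} → pass.
SR (methods 2·3): 0.56 vs {0.30, 0.43, 0.21, 0.44} → pass.
3 of 9 fail.

3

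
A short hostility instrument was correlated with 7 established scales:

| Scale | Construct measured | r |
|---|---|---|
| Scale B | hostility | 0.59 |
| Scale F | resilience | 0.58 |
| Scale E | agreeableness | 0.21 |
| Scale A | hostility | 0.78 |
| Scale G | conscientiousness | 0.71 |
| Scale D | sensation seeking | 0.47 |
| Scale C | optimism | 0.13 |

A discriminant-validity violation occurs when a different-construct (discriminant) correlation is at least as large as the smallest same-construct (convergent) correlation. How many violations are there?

Convergent (same construct = hostility): Scale B, Scale A.
Smallest convergent = 0.59. Discriminant values: 0.58, 0.21, 0.71, 0.47, 0.13; count ≥ 0.59 → 1.

1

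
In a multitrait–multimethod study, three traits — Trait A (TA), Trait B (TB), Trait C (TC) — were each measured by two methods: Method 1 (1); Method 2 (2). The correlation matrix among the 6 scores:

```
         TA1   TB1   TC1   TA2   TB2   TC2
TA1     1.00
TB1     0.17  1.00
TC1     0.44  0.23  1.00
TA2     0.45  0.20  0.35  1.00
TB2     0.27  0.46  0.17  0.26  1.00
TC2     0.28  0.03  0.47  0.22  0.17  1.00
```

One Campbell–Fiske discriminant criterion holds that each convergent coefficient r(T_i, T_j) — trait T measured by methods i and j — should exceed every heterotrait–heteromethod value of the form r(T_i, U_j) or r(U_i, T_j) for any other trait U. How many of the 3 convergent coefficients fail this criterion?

Convergent coefficients and their comparison sets:
TA (methods 1·2): 0.45 vs {0.27, 0.20, 0.28, 0.35} → pass.
TB (methods 1·2): 0.46 vs {0.20, 0.27, 0.03, 0.17} → pass.
TC (methods 1·2): 0.47 vs {0.35, 0.28, 0.17, 0.03} → pass.
0 of 3 fail.

0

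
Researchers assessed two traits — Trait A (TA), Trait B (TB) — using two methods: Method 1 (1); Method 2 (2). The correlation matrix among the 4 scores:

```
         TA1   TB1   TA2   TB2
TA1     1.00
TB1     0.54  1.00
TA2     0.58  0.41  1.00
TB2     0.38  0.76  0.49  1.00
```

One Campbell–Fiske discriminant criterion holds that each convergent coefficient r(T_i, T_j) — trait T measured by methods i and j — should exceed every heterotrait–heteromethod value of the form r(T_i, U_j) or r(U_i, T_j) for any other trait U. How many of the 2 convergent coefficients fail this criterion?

0

Convergent coefficients and their comparison sets:
TA (methods 1·2): 0.58 vs {0.38, 0.41} → pass.
TB (methods 1·2): 0.76 vs {0.41, 0.38} → pass.
0 of 2 fail.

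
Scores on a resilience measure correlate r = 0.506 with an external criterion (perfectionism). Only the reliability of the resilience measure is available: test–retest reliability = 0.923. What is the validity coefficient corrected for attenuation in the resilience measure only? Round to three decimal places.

0.527

Single correction: r_c = r_obs / √r_xx = 0.506 / √0.923 = 0.506 / 0.9607 ≈ 0.527.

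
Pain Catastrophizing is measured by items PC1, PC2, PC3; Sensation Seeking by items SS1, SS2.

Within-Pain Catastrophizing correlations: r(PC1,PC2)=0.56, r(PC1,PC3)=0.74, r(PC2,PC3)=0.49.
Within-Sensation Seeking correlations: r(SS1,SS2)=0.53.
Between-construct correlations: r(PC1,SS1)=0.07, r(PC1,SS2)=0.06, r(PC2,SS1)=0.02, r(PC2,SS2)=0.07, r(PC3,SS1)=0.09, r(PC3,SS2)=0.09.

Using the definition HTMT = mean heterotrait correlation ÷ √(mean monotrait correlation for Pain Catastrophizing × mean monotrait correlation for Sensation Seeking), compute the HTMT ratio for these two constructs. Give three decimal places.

Mean between = 0.40/6 = 0.0667.
Mean within-PC = 1.79/3 = 0.5967; mean within-SS = 0.53/1 = 0.5300.
Geometric mean = √(0.5967 × 0.5300) = 0.5624.
HTMT = 0.0667 / 0.5624 = 0.119.

0.119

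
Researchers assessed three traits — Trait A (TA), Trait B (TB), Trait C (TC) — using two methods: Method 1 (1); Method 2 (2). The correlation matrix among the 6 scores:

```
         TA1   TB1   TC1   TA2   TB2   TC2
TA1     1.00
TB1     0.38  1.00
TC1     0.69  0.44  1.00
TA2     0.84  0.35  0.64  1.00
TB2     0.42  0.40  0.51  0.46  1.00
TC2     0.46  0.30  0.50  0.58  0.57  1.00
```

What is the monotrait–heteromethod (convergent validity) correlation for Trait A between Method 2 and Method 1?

Same trait (TA), different methods: r(TA2, TA1) = 0.84.

0.84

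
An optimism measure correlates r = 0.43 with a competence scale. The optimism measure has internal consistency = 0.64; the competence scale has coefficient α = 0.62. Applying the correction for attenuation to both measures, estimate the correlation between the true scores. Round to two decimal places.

r_true = r_obs / √(r_xx · r_yy) = 0.43 / √(0.64 × 0.62) = 0.43 / √0.3968 = 0.43 / 0.6299 ≈ 0.68.

0.68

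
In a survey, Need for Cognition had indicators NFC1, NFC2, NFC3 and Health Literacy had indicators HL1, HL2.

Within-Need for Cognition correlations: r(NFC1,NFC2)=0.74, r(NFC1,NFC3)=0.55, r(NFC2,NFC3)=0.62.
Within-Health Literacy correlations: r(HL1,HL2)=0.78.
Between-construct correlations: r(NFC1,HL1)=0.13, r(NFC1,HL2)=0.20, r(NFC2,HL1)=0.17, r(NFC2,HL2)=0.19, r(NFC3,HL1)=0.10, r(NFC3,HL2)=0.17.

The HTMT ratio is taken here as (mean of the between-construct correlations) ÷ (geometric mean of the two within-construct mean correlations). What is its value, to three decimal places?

0.227

Mean heterotrait r = 0.96/6 = 0.1600.
Mean within-NFC = 1.91/3 = 0.6367; mean within-HL = 0.78/1 = 0.7800.
Geometric mean = √(0.6367 × 0.7800) = 0.7047.
HTMT = 0.1600 / 0.7047 = 0.227.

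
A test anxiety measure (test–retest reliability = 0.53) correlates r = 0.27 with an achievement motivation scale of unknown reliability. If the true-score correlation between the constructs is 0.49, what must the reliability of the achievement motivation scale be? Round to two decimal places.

r_true = r_obs / √(r_xx · r_yy) ⇒ 0.49 = 0.27 / √(0.53 · r_yy).
√(0.53 · r_yy) = 0.27 / 0.49 = 0.5510; 0.53 · r_yy = 0.3036; r_yy = 0.3036 / 0.53 ≈ 0.57.

0.57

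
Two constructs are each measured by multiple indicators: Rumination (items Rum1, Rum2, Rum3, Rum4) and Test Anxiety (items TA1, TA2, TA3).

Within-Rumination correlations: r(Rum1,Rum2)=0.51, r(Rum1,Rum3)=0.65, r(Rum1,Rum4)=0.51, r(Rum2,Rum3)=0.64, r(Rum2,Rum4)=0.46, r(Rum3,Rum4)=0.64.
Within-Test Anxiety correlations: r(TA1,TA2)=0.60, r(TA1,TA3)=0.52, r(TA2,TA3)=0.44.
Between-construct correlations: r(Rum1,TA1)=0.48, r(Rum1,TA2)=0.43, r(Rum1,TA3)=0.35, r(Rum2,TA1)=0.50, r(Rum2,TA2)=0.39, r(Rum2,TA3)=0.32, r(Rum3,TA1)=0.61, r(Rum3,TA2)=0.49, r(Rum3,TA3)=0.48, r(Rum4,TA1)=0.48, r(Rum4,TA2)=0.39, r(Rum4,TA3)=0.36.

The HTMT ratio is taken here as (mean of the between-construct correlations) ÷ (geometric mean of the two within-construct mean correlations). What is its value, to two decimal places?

0.81

Mean heterotrait r = 5.28/12 = 0.4400.
Mean within-Rum = 3.41/6 = 0.5683; mean within-TA = 1.56/3 = 0.5200.
Geometric mean = √(0.5683 × 0.5200) = 0.5436.
HTMT = 0.4400 / 0.5436 = 0.81.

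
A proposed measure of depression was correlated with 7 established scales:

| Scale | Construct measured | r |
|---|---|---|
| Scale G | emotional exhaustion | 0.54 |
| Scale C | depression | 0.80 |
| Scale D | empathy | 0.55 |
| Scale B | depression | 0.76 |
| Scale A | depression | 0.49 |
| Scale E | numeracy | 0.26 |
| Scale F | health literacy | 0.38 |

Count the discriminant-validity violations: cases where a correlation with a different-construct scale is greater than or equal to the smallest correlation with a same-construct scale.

Convergent (same construct = depression): Scale C, Scale B, Scale A.
Smallest convergent = 0.49. Discriminant values: 0.54, 0.55, 0.26, 0.38; count ≥ 0.49 → 2.

2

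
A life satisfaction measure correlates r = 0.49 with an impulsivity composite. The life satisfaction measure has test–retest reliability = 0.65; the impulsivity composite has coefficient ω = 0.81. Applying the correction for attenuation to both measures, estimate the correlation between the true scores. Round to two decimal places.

0.68

r_true = r_obs / √(r_xx · r_yy) = 0.49 / √(0.65 × 0.81) = 0.49 / √0.5265 = 0.49 / 0.7256 ≈ 0.68.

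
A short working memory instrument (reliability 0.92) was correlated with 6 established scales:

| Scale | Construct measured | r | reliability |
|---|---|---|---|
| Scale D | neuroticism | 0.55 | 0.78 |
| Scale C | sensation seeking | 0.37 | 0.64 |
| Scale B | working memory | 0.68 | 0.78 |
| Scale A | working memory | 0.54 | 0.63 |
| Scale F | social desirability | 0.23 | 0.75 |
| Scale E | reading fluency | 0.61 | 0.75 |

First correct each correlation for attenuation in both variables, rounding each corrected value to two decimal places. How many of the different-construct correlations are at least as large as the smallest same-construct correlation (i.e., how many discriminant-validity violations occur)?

Disattenuated r (r / √(r_scale · r_new)):
  Scale D (disc): 0.55 / √(0.78·0.92) = 0.65
  Scale C (disc): 0.37 / √(0.64·0.92) = 0.48
  Scale B (conv): 0.68 / √(0.78·0.92) = 0.80
  Scale A (conv): 0.54 / √(0.63·0.92) = 0.71
  Scale F (disc): 0.23 / √(0.75·0.92) = 0.28
  Scale E (disc): 0.61 / √(0.75·0.92) = 0.73
Smallest convergent = 0.71. Discriminant values: 0.65, 0.48, 0.28, 0.73; count ≥ 0.71 → 1.

1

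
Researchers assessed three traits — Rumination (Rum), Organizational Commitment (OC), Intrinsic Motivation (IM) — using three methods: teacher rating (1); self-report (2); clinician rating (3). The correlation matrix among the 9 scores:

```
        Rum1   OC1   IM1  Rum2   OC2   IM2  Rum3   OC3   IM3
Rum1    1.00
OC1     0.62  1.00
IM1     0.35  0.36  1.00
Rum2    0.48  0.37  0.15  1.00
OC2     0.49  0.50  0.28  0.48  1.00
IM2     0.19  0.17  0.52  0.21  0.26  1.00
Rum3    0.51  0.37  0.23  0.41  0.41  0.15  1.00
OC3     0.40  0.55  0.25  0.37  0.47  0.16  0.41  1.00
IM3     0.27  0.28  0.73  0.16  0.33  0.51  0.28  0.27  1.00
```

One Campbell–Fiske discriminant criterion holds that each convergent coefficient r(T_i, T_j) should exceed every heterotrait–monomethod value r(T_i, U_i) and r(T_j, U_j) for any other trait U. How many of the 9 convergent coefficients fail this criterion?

Each convergent coefficient versus the relevant comparison correlations:
Rum (methods 1·2): 0.48 vs {0.62, 0.48, 0.35, 0.21} → fail.
Rum (methods 1·3): 0.51 vs {0.62, 0.41, 0.35, 0.28} → fail.
Rum (methods 2·3): 0.41 vs {0.48, 0.41, 0.21, 0.28} → fail.
OC (methods 1·2): 0.50 vs {0.62, 0.48, 0.36, 0.26} → fail.
OC (methods 1·3): 0.55 vs {0.62, 0.41, 0.36, 0.27} → fail.
OC (methods 2·3): 0.47 vs {0.48, 0.41, 0.26, 0.27} → fail.
IM (methods 1·2): 0.52 vs {0.35, 0.21, 0.36, 0.26} → pass.
IM (methods 1·3): 0.73 vs {0.35, 0.28, 0.36, 0.27} → pass.
IM (methods 2·3): 0.51 vs {0.21, 0.28, 0.26, 0.27} → pass.
6 of 9 fail.

6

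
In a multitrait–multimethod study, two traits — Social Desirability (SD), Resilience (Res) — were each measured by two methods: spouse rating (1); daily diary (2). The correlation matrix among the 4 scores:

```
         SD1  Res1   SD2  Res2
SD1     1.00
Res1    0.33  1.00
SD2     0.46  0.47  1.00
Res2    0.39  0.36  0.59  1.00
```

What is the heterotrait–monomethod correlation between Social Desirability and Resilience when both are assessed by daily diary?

0.59

Different traits, same method: r(SD2, Res2) = 0.59.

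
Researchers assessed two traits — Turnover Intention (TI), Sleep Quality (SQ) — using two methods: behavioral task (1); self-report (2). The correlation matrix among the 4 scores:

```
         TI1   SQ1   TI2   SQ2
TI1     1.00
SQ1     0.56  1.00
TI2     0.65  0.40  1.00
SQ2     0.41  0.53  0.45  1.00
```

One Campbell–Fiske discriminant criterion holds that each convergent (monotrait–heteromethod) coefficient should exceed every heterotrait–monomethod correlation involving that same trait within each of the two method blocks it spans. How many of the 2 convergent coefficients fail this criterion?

1

Each convergent coefficient versus the relevant comparison correlations:
TI (methods 1·2): 0.65 vs {0.56, 0.45} → pass.
SQ (methods 1·2): 0.53 vs {0.56, 0.45} → fail.
1 of 2 fail.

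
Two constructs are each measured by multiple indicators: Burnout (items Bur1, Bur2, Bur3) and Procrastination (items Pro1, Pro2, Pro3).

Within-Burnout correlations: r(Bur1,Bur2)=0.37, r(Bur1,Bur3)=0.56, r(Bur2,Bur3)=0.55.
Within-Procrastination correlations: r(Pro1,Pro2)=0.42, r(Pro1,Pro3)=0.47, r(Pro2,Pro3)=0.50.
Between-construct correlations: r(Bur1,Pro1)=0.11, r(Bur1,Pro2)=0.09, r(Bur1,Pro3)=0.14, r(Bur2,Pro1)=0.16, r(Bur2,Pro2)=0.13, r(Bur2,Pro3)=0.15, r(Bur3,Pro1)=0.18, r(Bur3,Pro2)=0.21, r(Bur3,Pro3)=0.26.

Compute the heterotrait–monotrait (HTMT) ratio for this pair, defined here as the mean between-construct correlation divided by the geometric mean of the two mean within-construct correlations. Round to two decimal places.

0.33

Mean heterotrait r = 1.43/9 = 0.1589.
Mean within-Bur = 1.48/3 = 0.4933; mean within-Pro = 1.39/3 = 0.4633.
Geometric mean = √(0.4933 × 0.4633) = 0.4781.
HTMT = 0.1589 / 0.4781 = 0.33.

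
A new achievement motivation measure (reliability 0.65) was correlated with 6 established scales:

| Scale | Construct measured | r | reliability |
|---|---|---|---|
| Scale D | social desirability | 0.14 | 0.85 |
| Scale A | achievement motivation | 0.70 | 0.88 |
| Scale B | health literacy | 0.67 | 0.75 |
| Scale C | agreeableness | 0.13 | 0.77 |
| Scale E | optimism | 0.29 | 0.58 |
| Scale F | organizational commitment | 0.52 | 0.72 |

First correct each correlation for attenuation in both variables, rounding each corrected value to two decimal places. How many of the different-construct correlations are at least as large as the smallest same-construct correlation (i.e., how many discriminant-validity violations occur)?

Disattenuated r (r / √(r_scale · r_new)):
  Scale D (disc): 0.14 / √(0.85·0.65) = 0.19
  Scale A (conv): 0.70 / √(0.88·0.65) = 0.93
  Scale B (disc): 0.67 / √(0.75·0.65) = 0.96
  Scale C (disc): 0.13 / √(0.77·0.65) = 0.18
  Scale E (disc): 0.29 / √(0.58·0.65) = 0.47
  Scale F (disc): 0.52 / √(0.72·0.65) = 0.76
Smallest convergent = 0.93. Discriminant values: 0.19, 0.96, 0.18, 0.47, 0.76; count ≥ 0.93 → 1.

1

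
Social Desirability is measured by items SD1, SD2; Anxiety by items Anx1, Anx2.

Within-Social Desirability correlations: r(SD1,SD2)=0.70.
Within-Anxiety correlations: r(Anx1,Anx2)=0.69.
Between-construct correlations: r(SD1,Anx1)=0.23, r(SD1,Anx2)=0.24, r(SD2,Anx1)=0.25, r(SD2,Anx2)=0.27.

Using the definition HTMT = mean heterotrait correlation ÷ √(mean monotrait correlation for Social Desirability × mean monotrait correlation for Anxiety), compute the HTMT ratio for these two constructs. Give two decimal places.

Mean between = 0.99/4 = 0.2475.
Mean within-SD = 0.70/1 = 0.7000; mean within-Anx = 0.69/1 = 0.6900.
Geometric mean = √(0.7000 × 0.6900) = 0.6950.
HTMT = 0.2475 / 0.6950 = 0.36.

0.36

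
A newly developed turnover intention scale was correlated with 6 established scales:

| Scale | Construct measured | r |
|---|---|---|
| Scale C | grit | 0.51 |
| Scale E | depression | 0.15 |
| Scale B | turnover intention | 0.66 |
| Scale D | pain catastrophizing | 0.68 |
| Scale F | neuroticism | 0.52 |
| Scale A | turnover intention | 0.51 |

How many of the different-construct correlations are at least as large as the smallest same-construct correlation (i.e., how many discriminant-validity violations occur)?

3

Convergent (same construct = turnover intention): Scale B, Scale A.
Smallest convergent = 0.51. Discriminant values: 0.51, 0.15, 0.68, 0.52; count ≥ 0.51 → 3.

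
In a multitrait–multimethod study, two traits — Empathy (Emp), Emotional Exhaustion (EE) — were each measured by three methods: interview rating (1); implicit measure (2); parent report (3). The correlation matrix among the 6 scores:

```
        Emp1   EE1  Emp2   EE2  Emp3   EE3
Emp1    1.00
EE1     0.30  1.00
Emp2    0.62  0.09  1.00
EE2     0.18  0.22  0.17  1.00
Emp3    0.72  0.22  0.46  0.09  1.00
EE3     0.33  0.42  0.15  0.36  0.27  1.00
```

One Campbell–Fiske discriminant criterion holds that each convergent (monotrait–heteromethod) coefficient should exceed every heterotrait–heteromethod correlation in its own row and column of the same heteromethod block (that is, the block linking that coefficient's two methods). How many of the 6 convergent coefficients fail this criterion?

0

Each convergent coefficient versus the relevant comparison correlations:
Emp (methods 1·2): 0.62 vs {0.18, 0.09} → pass.
Emp (methods 1·3): 0.72 vs {0.33, 0.22} → pass.
Emp (methods 2·3): 0.46 vs {0.15, 0.09} → pass.
EE (methods 1·2): 0.22 vs {0.09, 0.18} → pass.
EE (methods 1·3): 0.42 vs {0.22, 0.33} → pass.
EE (methods 2·3): 0.36 vs {0.09, 0.15} → pass.
0 of 6 fail.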